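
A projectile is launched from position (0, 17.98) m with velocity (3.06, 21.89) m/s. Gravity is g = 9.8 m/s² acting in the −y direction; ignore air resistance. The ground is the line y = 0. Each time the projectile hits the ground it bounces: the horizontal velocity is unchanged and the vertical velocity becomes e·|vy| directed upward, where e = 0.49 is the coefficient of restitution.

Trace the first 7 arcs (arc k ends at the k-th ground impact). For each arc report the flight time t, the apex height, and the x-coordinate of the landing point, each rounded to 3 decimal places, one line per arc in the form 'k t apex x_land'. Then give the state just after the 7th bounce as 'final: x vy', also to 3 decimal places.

1 5.176 42.428 15.839
2 2.884 10.187 24.663
3 1.413 2.446 28.987
4 0.692 0.587 31.106
5 0.339 0.141 32.144
6 0.166 0.034 32.653
7 0.081 0.008 32.902
final: 32.902 0.196

Arc 1: start y=17.980, vy=21.890 → t=5.176, apex=42.428, x_land=15.839, impact vy=-28.837
  bounce: vy ← 0.49·28.837 = 14.130
Arc 2: start y=0.000, vy=14.130 → t=2.884, apex=10.187, x_land=24.663, impact vy=-14.130
  bounce: vy ← 0.49·14.130 = 6.924
Arc 3: start y=0.000, vy=6.924 → t=1.413, apex=2.446, x_land=28.987, impact vy=-6.924
  bounce: vy ← 0.49·6.924 = 3.393
Arc 4: start y=0.000, vy=3.393 → t=0.692, apex=0.587, x_land=31.106, impact vy=-3.393
  bounce: vy ← 0.49·3.393 = 1.662
Arc 5: start y=0.000, vy=1.662 → t=0.339, apex=0.141, x_land=32.144, impact vy=-1.662
  bounce: vy ← 0.49·1.662 = 0.815
Arc 6: start y=0.000, vy=0.815 → t=0.166, apex=0.034, x_land=32.653, impact vy=-0.815
  bounce: vy ← 0.49·0.815 = 0.399
Arc 7: start y=0.000, vy=0.399 → t=0.081, apex=0.008, x_land=32.902, impact vy=-0.399
  bounce: vy ← 0.49·0.399 = 0.196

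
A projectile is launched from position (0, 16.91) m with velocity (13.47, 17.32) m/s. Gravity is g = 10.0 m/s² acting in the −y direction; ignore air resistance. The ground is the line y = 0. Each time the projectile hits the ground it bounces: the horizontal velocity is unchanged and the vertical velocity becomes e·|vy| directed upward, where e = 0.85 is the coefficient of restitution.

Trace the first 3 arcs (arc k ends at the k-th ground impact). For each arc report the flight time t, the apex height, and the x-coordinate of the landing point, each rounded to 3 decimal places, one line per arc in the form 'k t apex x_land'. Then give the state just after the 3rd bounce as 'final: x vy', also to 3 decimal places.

1 4.258 31.909 57.358
2 4.295 23.054 115.206
3 3.650 16.657 164.377
final: 164.377 15.514

Arc 1: start y=16.910, vy=17.320 → t=4.258, apex=31.909, x_land=57.358, impact vy=-25.262
  bounce: vy ← 0.85·25.262 = 21.473
Arc 2: start y=0.000, vy=21.473 → t=4.295, apex=23.054, x_land=115.206, impact vy=-21.473
  bounce: vy ← 0.85·21.473 = 18.252
Arc 3: start y=0.000, vy=18.252 → t=3.650, apex=16.657, x_land=164.377, impact vy=-18.252
  bounce: vy ← 0.85·18.252 = 15.514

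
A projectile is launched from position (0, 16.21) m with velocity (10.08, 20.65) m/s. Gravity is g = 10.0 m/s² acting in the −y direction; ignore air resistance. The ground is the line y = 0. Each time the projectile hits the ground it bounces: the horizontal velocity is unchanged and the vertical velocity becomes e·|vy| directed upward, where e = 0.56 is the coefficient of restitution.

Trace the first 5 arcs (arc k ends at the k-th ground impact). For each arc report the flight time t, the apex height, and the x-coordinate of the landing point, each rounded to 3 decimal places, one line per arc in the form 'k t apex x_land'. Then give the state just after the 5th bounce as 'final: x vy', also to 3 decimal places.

Arc 1: start y=16.210, vy=20.650 → t=4.805, apex=37.531, x_land=48.432, impact vy=-27.397
  bounce: vy ← 0.56·27.397 = 15.343
Arc 2: start y=0.000, vy=15.343 → t=3.069, apex=11.770, x_land=79.363, impact vy=-15.343
  bounce: vy ← 0.56·15.343 = 8.592
Arc 3: start y=0.000, vy=8.592 → t=1.718, apex=3.691, x_land=96.684, impact vy=-8.592
  bounce: vy ← 0.56·8.592 = 4.811
Arc 4: start y=0.000, vy=4.811 → t=0.962, apex=1.157, x_land=106.384, impact vy=-4.811
  bounce: vy ← 0.56·4.811 = 2.694
Arc 5: start y=0.000, vy=2.694 → t=0.539, apex=0.363, x_land=111.815, impact vy=-2.694
  bounce: vy ← 0.56·2.694 = 1.509

1 4.805 37.531 48.432
2 3.069 11.770 79.363
3 1.718 3.691 96.684
4 0.962 1.157 106.384
5 0.539 0.363 111.815
final: 111.815 1.509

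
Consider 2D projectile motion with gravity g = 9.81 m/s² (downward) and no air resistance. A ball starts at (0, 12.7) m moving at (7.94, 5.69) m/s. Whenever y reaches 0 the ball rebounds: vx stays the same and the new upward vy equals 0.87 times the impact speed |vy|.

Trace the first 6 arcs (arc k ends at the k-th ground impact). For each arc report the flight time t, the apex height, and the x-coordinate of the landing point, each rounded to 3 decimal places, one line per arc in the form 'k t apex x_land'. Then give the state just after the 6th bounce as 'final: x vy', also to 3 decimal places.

1 2.290 14.350 18.186
2 2.976 10.862 41.817
3 2.589 8.221 62.376
4 2.253 6.223 80.262
5 1.960 4.710 95.823
6 1.705 3.565 109.361
final: 109.361 7.276

Arc 1: start y=12.700, vy=5.690 → t=2.290, apex=14.350, x_land=18.186, impact vy=-16.779
  bounce: vy ← 0.87·16.779 = 14.598
Arc 2: start y=0.000, vy=14.598 → t=2.976, apex=10.862, x_land=41.817, impact vy=-14.598
  bounce: vy ← 0.87·14.598 = 12.700
Arc 3: start y=0.000, vy=12.700 → t=2.589, apex=8.221, x_land=62.376, impact vy=-12.700
  bounce: vy ← 0.87·12.700 = 11.049
Arc 4: start y=0.000, vy=11.049 → t=2.253, apex=6.223, x_land=80.262, impact vy=-11.049
  bounce: vy ← 0.87·11.049 = 9.613
Arc 5: start y=0.000, vy=9.613 → t=1.960, apex=4.710, x_land=95.823, impact vy=-9.613
  bounce: vy ← 0.87·9.613 = 8.363
Arc 6: start y=0.000, vy=8.363 → t=1.705, apex=3.565, x_land=109.361, impact vy=-8.363
  bounce: vy ← 0.87·8.363 = 7.276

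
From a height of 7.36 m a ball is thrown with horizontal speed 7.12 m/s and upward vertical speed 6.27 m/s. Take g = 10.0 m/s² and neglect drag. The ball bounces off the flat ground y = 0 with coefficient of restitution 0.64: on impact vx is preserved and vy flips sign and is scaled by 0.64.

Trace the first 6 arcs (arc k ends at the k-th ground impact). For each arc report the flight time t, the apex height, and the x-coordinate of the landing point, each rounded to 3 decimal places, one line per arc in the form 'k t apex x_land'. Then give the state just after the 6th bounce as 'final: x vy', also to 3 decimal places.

1 1.993 9.326 14.188
2 1.748 3.820 26.634
3 1.119 1.565 34.600
4 0.716 0.641 39.698
5 0.458 0.262 42.961
6 0.293 0.108 45.049
final: 45.049 0.939

Arc 1: start y=7.360, vy=6.270 → t=1.993, apex=9.326, x_land=14.188, impact vy=-13.657
  bounce: vy ← 0.64·13.657 = 8.740
Arc 2: start y=0.000, vy=8.740 → t=1.748, apex=3.820, x_land=26.634, impact vy=-8.740
  bounce: vy ← 0.64·8.740 = 5.594
Arc 3: start y=0.000, vy=5.594 → t=1.119, apex=1.565, x_land=34.600, impact vy=-5.594
  bounce: vy ← 0.64·5.594 = 3.580
Arc 4: start y=0.000, vy=3.580 → t=0.716, apex=0.641, x_land=39.698, impact vy=-3.580
  bounce: vy ← 0.64·3.580 = 2.291
Arc 5: start y=0.000, vy=2.291 → t=0.458, apex=0.262, x_land=42.961, impact vy=-2.291
  bounce: vy ← 0.64·2.291 = 1.466
Arc 6: start y=0.000, vy=1.466 → t=0.293, apex=0.108, x_land=45.049, impact vy=-1.466
  bounce: vy ← 0.64·1.466 = 0.939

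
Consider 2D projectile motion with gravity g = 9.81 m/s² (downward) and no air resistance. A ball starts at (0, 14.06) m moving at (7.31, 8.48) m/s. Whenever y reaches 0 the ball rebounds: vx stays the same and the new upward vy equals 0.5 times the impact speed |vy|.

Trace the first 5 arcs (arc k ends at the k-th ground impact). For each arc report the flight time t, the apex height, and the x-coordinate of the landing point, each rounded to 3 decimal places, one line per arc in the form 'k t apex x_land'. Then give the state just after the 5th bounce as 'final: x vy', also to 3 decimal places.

Arc 1: start y=14.060, vy=8.480 → t=2.765, apex=17.725, x_land=20.215, impact vy=-18.649
  bounce: vy ← 0.5·18.649 = 9.324
Arc 2: start y=0.000, vy=9.324 → t=1.901, apex=4.431, x_land=34.111, impact vy=-9.324
  bounce: vy ← 0.5·9.324 = 4.662
Arc 3: start y=0.000, vy=4.662 → t=0.950, apex=1.108, x_land=41.059, impact vy=-4.662
  bounce: vy ← 0.5·4.662 = 2.331
Arc 4: start y=0.000, vy=2.331 → t=0.475, apex=0.277, x_land=44.533, impact vy=-2.331
  bounce: vy ← 0.5·2.331 = 1.166
Arc 5: start y=0.000, vy=1.166 → t=0.238, apex=0.069, x_land=46.270, impact vy=-1.166
  bounce: vy ← 0.5·1.166 = 0.583

1 2.765 17.725 20.215
2 1.901 4.431 34.111
3 0.950 1.108 41.059
4 0.475 0.277 44.533
5 0.238 0.069 46.270
final: 46.270 0.583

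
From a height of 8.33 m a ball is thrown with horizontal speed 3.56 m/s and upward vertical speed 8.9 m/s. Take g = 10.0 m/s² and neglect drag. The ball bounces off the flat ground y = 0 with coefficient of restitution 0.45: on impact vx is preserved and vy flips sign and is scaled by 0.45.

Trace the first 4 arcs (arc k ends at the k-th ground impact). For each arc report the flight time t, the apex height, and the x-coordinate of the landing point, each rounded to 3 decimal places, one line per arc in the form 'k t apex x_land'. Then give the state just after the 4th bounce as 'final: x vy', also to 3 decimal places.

1 2.458 12.291 8.750
2 1.411 2.489 13.773
3 0.635 0.504 16.034
4 0.286 0.102 17.051
final: 17.051 0.643

Arc 1: start y=8.330, vy=8.900 → t=2.458, apex=12.291, x_land=8.750, impact vy=-15.678
  bounce: vy ← 0.45·15.678 = 7.055
Arc 2: start y=0.000, vy=7.055 → t=1.411, apex=2.489, x_land=13.773, impact vy=-7.055
  bounce: vy ← 0.45·7.055 = 3.175
Arc 3: start y=0.000, vy=3.175 → t=0.635, apex=0.504, x_land=16.034, impact vy=-3.175
  bounce: vy ← 0.45·3.175 = 1.429
Arc 4: start y=0.000, vy=1.429 → t=0.286, apex=0.102, x_land=17.051, impact vy=-1.429
  bounce: vy ← 0.45·1.429 = 0.643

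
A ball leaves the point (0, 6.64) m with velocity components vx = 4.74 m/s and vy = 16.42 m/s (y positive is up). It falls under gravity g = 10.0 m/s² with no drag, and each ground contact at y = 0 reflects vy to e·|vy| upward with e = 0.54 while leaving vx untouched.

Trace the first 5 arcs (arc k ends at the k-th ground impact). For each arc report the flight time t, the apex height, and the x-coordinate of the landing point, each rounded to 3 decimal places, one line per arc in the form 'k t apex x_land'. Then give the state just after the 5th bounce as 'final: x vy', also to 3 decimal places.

1 3.648 20.121 17.292
2 2.167 5.867 27.561
3 1.170 1.711 33.106
4 0.632 0.499 36.101
5 0.341 0.145 37.718
final: 37.718 0.921

Arc 1: start y=6.640, vy=16.420 → t=3.648, apex=20.121, x_land=17.292, impact vy=-20.060
  bounce: vy ← 0.54·20.060 = 10.833
Arc 2: start y=0.000, vy=10.833 → t=2.167, apex=5.867, x_land=27.561, impact vy=-10.833
  bounce: vy ← 0.54·10.833 = 5.850
Arc 3: start y=0.000, vy=5.850 → t=1.170, apex=1.711, x_land=33.106, impact vy=-5.850
  bounce: vy ← 0.54·5.850 = 3.159
Arc 4: start y=0.000, vy=3.159 → t=0.632, apex=0.499, x_land=36.101, impact vy=-3.159
  bounce: vy ← 0.54·3.159 = 1.706
Arc 5: start y=0.000, vy=1.706 → t=0.341, apex=0.145, x_land=37.718, impact vy=-1.706
  bounce: vy ← 0.54·1.706 = 0.921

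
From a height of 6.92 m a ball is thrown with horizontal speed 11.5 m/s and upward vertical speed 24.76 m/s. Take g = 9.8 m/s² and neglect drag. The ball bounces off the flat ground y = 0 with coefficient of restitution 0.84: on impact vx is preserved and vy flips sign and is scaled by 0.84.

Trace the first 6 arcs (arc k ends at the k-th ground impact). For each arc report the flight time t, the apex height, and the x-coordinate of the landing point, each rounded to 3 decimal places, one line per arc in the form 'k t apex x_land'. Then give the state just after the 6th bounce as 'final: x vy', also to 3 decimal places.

Arc 1: start y=6.920, vy=24.760 → t=5.319, apex=38.198, x_land=61.164, impact vy=-27.362
  bounce: vy ← 0.84·27.362 = 22.984
Arc 2: start y=0.000, vy=22.984 → t=4.691, apex=26.953, x_land=115.106, impact vy=-22.984
  bounce: vy ← 0.84·22.984 = 19.307
Arc 3: start y=0.000, vy=19.307 → t=3.940, apex=19.018, x_land=160.418, impact vy=-19.307
  bounce: vy ← 0.84·19.307 = 16.218
Arc 4: start y=0.000, vy=16.218 → t=3.310, apex=13.419, x_land=198.480, impact vy=-16.218
  bounce: vy ← 0.84·16.218 = 13.623
Arc 5: start y=0.000, vy=13.623 → t=2.780, apex=9.468, x_land=230.452, impact vy=-13.623
  bounce: vy ← 0.84·13.623 = 11.443
Arc 6: start y=0.000, vy=11.443 → t=2.335, apex=6.681, x_land=257.309, impact vy=-11.443
  bounce: vy ← 0.84·11.443 = 9.612

1 5.319 38.198 61.164
2 4.691 26.953 115.106
3 3.940 19.018 160.418
4 3.310 13.419 198.480
5 2.780 9.468 230.452
6 2.335 6.681 257.309
final: 257.309 9.612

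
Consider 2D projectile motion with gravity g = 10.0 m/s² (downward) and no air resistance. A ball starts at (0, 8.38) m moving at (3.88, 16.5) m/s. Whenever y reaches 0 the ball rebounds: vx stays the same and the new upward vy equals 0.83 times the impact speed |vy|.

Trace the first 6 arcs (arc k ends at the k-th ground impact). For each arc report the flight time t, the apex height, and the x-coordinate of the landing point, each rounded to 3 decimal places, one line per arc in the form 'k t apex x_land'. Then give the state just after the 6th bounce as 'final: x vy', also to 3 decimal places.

Arc 1: start y=8.380, vy=16.500 → t=3.747, apex=21.992, x_land=14.539, impact vy=-20.973
  bounce: vy ← 0.83·20.973 = 17.407
Arc 2: start y=0.000, vy=17.407 → t=3.481, apex=15.151, x_land=28.047, impact vy=-17.407
  bounce: vy ← 0.83·17.407 = 14.448
Arc 3: start y=0.000, vy=14.448 → t=2.890, apex=10.437, x_land=39.259, impact vy=-14.448
  bounce: vy ← 0.83·14.448 = 11.992
Arc 4: start y=0.000, vy=11.992 → t=2.398, apex=7.190, x_land=48.565, impact vy=-11.992
  bounce: vy ← 0.83·11.992 = 9.953
Arc 5: start y=0.000, vy=9.953 → t=1.991, apex=4.953, x_land=56.288, impact vy=-9.953
  bounce: vy ← 0.83·9.953 = 8.261
Arc 6: start y=0.000, vy=8.261 → t=1.652, apex=3.412, x_land=62.699, impact vy=-8.261
  bounce: vy ← 0.83·8.261 = 6.857

1 3.747 21.992 14.539
2 3.481 15.151 28.047
3 2.890 10.437 39.259
4 2.398 7.190 48.565
5 1.991 4.953 56.288
6 1.652 3.412 62.699
final: 62.699 6.857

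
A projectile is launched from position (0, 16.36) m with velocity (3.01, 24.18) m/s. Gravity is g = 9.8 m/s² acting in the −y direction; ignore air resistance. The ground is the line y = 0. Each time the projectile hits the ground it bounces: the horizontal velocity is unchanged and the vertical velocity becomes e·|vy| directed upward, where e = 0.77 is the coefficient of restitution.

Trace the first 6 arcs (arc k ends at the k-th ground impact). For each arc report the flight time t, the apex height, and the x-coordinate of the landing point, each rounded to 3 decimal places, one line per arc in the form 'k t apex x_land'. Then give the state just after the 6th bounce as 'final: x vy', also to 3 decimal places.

1 5.538 46.190 16.668
2 4.728 27.386 30.900
3 3.641 16.237 41.859
4 2.803 9.627 50.297
5 2.159 5.708 56.794
6 1.662 3.384 61.797
final: 61.797 6.271

Arc 1: start y=16.360, vy=24.180 → t=5.538, apex=46.190, x_land=16.668, impact vy=-30.089
  bounce: vy ← 0.77·30.089 = 23.168
Arc 2: start y=0.000, vy=23.168 → t=4.728, apex=27.386, x_land=30.900, impact vy=-23.168
  bounce: vy ← 0.77·23.168 = 17.840
Arc 3: start y=0.000, vy=17.840 → t=3.641, apex=16.237, x_land=41.859, impact vy=-17.840
  bounce: vy ← 0.77·17.840 = 13.736
Arc 4: start y=0.000, vy=13.736 → t=2.803, apex=9.627, x_land=50.297, impact vy=-13.736
  bounce: vy ← 0.77·13.736 = 10.577
Arc 5: start y=0.000, vy=10.577 → t=2.159, apex=5.708, x_land=56.794, impact vy=-10.577
  bounce: vy ← 0.77·10.577 = 8.144
Arc 6: start y=0.000, vy=8.144 → t=1.662, apex=3.384, x_land=61.797, impact vy=-8.144
  bounce: vy ← 0.77·8.144 = 6.271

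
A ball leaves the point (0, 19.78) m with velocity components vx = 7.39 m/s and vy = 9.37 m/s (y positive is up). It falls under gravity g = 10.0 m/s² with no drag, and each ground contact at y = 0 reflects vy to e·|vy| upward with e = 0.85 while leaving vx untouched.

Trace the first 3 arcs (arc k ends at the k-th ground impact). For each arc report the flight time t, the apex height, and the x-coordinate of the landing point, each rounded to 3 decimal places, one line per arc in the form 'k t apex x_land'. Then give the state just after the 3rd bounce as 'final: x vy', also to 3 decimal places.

1 3.136 24.170 23.172
2 3.738 17.463 50.794
3 3.177 12.617 74.272
final: 74.272 13.502

Arc 1: start y=19.780, vy=9.370 → t=3.136, apex=24.170, x_land=23.172, impact vy=-21.986
  bounce: vy ← 0.85·21.986 = 18.688
Arc 2: start y=0.000, vy=18.688 → t=3.738, apex=17.463, x_land=50.794, impact vy=-18.688
  bounce: vy ← 0.85·18.688 = 15.885
Arc 3: start y=0.000, vy=15.885 → t=3.177, apex=12.617, x_land=74.272, impact vy=-15.885
  bounce: vy ← 0.85·15.885 = 13.502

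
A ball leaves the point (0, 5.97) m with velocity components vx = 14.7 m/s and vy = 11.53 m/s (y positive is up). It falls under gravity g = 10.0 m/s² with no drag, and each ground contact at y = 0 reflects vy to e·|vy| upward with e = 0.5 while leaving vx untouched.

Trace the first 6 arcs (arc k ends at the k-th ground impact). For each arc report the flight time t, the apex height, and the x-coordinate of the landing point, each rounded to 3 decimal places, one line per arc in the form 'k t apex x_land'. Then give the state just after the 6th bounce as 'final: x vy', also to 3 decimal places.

1 2.742 12.617 40.300
2 1.589 3.154 63.652
3 0.794 0.789 75.327
4 0.397 0.197 81.165
5 0.199 0.049 84.084
6 0.099 0.012 85.544
final: 85.544 0.248

Arc 1: start y=5.970, vy=11.530 → t=2.742, apex=12.617, x_land=40.300, impact vy=-15.885
  bounce: vy ← 0.5·15.885 = 7.943
Arc 2: start y=0.000, vy=7.943 → t=1.589, apex=3.154, x_land=63.652, impact vy=-7.943
  bounce: vy ← 0.5·7.943 = 3.971
Arc 3: start y=0.000, vy=3.971 → t=0.794, apex=0.789, x_land=75.327, impact vy=-3.971
  bounce: vy ← 0.5·3.971 = 1.986
Arc 4: start y=0.000, vy=1.986 → t=0.397, apex=0.197, x_land=81.165, impact vy=-1.986
  bounce: vy ← 0.5·1.986 = 0.993
Arc 5: start y=0.000, vy=0.993 → t=0.199, apex=0.049, x_land=84.084, impact vy=-0.993
  bounce: vy ← 0.5·0.993 = 0.496
Arc 6: start y=0.000, vy=0.496 → t=0.099, apex=0.012, x_land=85.544, impact vy=-0.496
  bounce: vy ← 0.5·0.496 = 0.248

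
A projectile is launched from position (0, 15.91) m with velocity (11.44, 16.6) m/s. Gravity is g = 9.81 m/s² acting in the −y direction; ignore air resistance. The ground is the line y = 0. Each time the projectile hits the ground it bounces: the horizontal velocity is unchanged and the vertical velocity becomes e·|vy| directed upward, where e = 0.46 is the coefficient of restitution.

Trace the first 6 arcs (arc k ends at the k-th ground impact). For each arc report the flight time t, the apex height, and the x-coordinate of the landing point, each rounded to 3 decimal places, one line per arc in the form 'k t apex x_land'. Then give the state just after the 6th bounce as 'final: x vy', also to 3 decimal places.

1 4.163 29.955 47.629
2 2.274 6.338 73.638
3 1.046 1.341 85.603
4 0.481 0.284 91.106
5 0.221 0.060 93.638
6 0.102 0.013 94.802
final: 94.802 0.230

Arc 1: start y=15.910, vy=16.600 → t=4.163, apex=29.955, x_land=47.629, impact vy=-24.243
  bounce: vy ← 0.46·24.243 = 11.152
Arc 2: start y=0.000, vy=11.152 → t=2.274, apex=6.338, x_land=73.638, impact vy=-11.152
  bounce: vy ← 0.46·11.152 = 5.130
Arc 3: start y=0.000, vy=5.130 → t=1.046, apex=1.341, x_land=85.603, impact vy=-5.130
  bounce: vy ← 0.46·5.130 = 2.360
Arc 4: start y=0.000, vy=2.360 → t=0.481, apex=0.284, x_land=91.106, impact vy=-2.360
  bounce: vy ← 0.46·2.360 = 1.085
Arc 5: start y=0.000, vy=1.085 → t=0.221, apex=0.060, x_land=93.638, impact vy=-1.085
  bounce: vy ← 0.46·1.085 = 0.499
Arc 6: start y=0.000, vy=0.499 → t=0.102, apex=0.013, x_land=94.802, impact vy=-0.499
  bounce: vy ← 0.46·0.499 = 0.230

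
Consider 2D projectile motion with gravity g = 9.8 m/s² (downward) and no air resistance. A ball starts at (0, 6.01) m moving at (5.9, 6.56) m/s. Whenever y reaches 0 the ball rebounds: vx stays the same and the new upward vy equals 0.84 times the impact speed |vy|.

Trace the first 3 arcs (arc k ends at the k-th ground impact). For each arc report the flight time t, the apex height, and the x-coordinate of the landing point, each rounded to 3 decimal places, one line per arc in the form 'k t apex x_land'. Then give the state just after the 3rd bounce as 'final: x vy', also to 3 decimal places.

Arc 1: start y=6.010, vy=6.560 → t=1.963, apex=8.206, x_land=11.584, impact vy=-12.682
  bounce: vy ← 0.84·12.682 = 10.653
Arc 2: start y=0.000, vy=10.653 → t=2.174, apex=5.790, x_land=24.411, impact vy=-10.653
  bounce: vy ← 0.84·10.653 = 8.948
Arc 3: start y=0.000, vy=8.948 → t=1.826, apex=4.085, x_land=35.186, impact vy=-8.948
  bounce: vy ← 0.84·8.948 = 7.517

1 1.963 8.206 11.584
2 2.174 5.790 24.411
3 1.826 4.085 35.186
final: 35.186 7.517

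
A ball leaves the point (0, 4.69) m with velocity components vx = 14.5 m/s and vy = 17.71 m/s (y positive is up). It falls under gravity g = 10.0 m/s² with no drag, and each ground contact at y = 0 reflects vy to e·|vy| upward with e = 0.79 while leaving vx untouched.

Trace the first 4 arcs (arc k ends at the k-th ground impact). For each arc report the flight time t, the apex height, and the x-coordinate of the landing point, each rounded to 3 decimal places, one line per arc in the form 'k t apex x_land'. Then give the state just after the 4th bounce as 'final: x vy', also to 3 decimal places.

Arc 1: start y=4.690, vy=17.710 → t=3.790, apex=20.372, x_land=54.948, impact vy=-20.185
  bounce: vy ← 0.79·20.185 = 15.946
Arc 2: start y=0.000, vy=15.946 → t=3.189, apex=12.714, x_land=101.193, impact vy=-15.946
  bounce: vy ← 0.79·15.946 = 12.598
Arc 3: start y=0.000, vy=12.598 → t=2.520, apex=7.935, x_land=137.726, impact vy=-12.598
  bounce: vy ← 0.79·12.598 = 9.952
Arc 4: start y=0.000, vy=9.952 → t=1.990, apex=4.952, x_land=166.587, impact vy=-9.952
  bounce: vy ← 0.79·9.952 = 7.862

1 3.790 20.372 54.948
2 3.189 12.714 101.193
3 2.520 7.935 137.726
4 1.990 4.952 166.587
final: 166.587 7.862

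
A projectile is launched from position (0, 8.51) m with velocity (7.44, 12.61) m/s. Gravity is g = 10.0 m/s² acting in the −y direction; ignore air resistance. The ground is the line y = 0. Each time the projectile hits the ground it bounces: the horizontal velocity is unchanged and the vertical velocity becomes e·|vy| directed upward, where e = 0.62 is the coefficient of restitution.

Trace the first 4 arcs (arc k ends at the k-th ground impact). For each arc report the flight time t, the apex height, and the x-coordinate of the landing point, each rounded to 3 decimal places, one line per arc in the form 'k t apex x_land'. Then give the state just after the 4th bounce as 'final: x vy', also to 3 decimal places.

1 3.075 16.461 22.881
2 2.250 6.327 39.620
3 1.395 2.432 49.998
4 0.865 0.935 56.433
final: 56.433 2.681

Arc 1: start y=8.510, vy=12.610 → t=3.075, apex=16.461, x_land=22.881, impact vy=-18.144
  bounce: vy ← 0.62·18.144 = 11.249
Arc 2: start y=0.000, vy=11.249 → t=2.250, apex=6.327, x_land=39.620, impact vy=-11.249
  bounce: vy ← 0.62·11.249 = 6.975
Arc 3: start y=0.000, vy=6.975 → t=1.395, apex=2.432, x_land=49.998, impact vy=-6.975
  bounce: vy ← 0.62·6.975 = 4.324
Arc 4: start y=0.000, vy=4.324 → t=0.865, apex=0.935, x_land=56.433, impact vy=-4.324
  bounce: vy ← 0.62·4.324 = 2.681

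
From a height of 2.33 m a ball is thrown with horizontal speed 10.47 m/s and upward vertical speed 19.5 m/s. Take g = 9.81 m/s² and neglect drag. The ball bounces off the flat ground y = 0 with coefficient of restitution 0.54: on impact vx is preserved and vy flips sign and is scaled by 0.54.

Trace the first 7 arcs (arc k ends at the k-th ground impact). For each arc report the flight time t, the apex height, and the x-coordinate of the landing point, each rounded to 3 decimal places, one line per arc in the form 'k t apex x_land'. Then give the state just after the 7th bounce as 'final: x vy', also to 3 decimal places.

1 4.092 21.711 42.839
2 2.272 6.331 66.629
3 1.227 1.846 79.475
4 0.663 0.538 86.413
5 0.358 0.157 90.159
6 0.193 0.046 92.181
7 0.104 0.013 93.274
final: 93.274 0.276

Arc 1: start y=2.330, vy=19.500 → t=4.092, apex=21.711, x_land=42.839, impact vy=-20.639
  bounce: vy ← 0.54·20.639 = 11.145
Arc 2: start y=0.000, vy=11.145 → t=2.272, apex=6.331, x_land=66.629, impact vy=-11.145
  bounce: vy ← 0.54·11.145 = 6.018
Arc 3: start y=0.000, vy=6.018 → t=1.227, apex=1.846, x_land=79.475, impact vy=-6.018
  bounce: vy ← 0.54·6.018 = 3.250
Arc 4: start y=0.000, vy=3.250 → t=0.663, apex=0.538, x_land=86.413, impact vy=-3.250
  bounce: vy ← 0.54·3.250 = 1.755
Arc 5: start y=0.000, vy=1.755 → t=0.358, apex=0.157, x_land=90.159, impact vy=-1.755
  bounce: vy ← 0.54·1.755 = 0.948
Arc 6: start y=0.000, vy=0.948 → t=0.193, apex=0.046, x_land=92.181, impact vy=-0.948
  bounce: vy ← 0.54·0.948 = 0.512
Arc 7: start y=0.000, vy=0.512 → t=0.104, apex=0.013, x_land=93.274, impact vy=-0.512
  bounce: vy ← 0.54·0.512 = 0.276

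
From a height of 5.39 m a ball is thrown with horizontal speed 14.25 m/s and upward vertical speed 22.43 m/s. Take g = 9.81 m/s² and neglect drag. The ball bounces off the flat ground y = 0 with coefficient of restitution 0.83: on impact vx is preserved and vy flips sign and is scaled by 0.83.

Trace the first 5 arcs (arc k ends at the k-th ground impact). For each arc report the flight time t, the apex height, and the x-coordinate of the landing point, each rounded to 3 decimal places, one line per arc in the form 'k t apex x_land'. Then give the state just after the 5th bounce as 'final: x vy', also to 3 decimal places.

1 4.802 31.032 68.425
2 4.175 21.378 127.924
3 3.466 14.727 177.308
4 2.876 10.146 218.297
5 2.387 6.989 252.318
final: 252.318 9.720

Arc 1: start y=5.390, vy=22.430 → t=4.802, apex=31.032, x_land=68.425, impact vy=-24.675
  bounce: vy ← 0.83·24.675 = 20.480
Arc 2: start y=0.000, vy=20.480 → t=4.175, apex=21.378, x_land=127.924, impact vy=-20.480
  bounce: vy ← 0.83·20.480 = 16.999
Arc 3: start y=0.000, vy=16.999 → t=3.466, apex=14.727, x_land=177.308, impact vy=-16.999
  bounce: vy ← 0.83·16.999 = 14.109
Arc 4: start y=0.000, vy=14.109 → t=2.876, apex=10.146, x_land=218.297, impact vy=-14.109
  bounce: vy ← 0.83·14.109 = 11.710
Arc 5: start y=0.000, vy=11.710 → t=2.387, apex=6.989, x_land=252.318, impact vy=-11.710
  bounce: vy ← 0.83·11.710 = 9.720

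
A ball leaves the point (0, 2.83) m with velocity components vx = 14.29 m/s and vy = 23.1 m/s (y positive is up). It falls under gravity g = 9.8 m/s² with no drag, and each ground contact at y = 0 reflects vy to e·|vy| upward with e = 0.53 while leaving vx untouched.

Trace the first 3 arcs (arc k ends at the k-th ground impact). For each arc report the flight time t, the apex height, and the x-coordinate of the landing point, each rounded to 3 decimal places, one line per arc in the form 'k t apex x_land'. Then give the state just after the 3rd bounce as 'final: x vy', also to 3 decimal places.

1 4.834 30.055 69.075
2 2.625 8.442 106.589
3 1.391 2.371 126.472
final: 126.472 3.613

Arc 1: start y=2.830, vy=23.100 → t=4.834, apex=30.055, x_land=69.075, impact vy=-24.271
  bounce: vy ← 0.53·24.271 = 12.864
Arc 2: start y=0.000, vy=12.864 → t=2.625, apex=8.442, x_land=106.589, impact vy=-12.864
  bounce: vy ← 0.53·12.864 = 6.818
Arc 3: start y=0.000, vy=6.818 → t=1.391, apex=2.371, x_land=126.472, impact vy=-6.818
  bounce: vy ← 0.53·6.818 = 3.613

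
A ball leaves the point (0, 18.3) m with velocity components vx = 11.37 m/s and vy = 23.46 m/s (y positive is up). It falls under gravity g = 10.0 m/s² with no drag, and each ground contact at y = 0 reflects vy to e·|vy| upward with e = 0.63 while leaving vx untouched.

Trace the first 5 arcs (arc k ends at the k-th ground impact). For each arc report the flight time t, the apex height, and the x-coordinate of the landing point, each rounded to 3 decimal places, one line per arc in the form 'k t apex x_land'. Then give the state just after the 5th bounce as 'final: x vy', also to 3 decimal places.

Arc 1: start y=18.300, vy=23.460 → t=5.373, apex=45.819, x_land=61.093, impact vy=-30.272
  bounce: vy ← 0.63·30.272 = 19.071
Arc 2: start y=0.000, vy=19.071 → t=3.814, apex=18.185, x_land=104.461, impact vy=-19.071
  bounce: vy ← 0.63·19.071 = 12.015
Arc 3: start y=0.000, vy=12.015 → t=2.403, apex=7.218, x_land=131.782, impact vy=-12.015
  bounce: vy ← 0.63·12.015 = 7.569
Arc 4: start y=0.000, vy=7.569 → t=1.514, apex=2.865, x_land=148.995, impact vy=-7.569
  bounce: vy ← 0.63·7.569 = 4.769
Arc 5: start y=0.000, vy=4.769 → t=0.954, apex=1.137, x_land=159.839, impact vy=-4.769
  bounce: vy ← 0.63·4.769 = 3.004

1 5.373 45.819 61.093
2 3.814 18.185 104.461
3 2.403 7.218 131.782
4 1.514 2.865 148.995
5 0.954 1.137 159.839
final: 159.839 3.004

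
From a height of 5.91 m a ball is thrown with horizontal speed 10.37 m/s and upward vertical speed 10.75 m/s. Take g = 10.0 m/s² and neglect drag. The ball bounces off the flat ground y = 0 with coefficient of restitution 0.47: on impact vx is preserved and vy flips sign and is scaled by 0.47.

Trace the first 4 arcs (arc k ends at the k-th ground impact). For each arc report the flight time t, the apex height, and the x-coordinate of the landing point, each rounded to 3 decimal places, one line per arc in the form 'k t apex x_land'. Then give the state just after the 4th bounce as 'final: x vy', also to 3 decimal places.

Arc 1: start y=5.910, vy=10.750 → t=2.604, apex=11.688, x_land=27.003, impact vy=-15.289
  bounce: vy ← 0.47·15.289 = 7.186
Arc 2: start y=0.000, vy=7.186 → t=1.437, apex=2.582, x_land=41.906, impact vy=-7.186
  bounce: vy ← 0.47·7.186 = 3.377
Arc 3: start y=0.000, vy=3.377 → t=0.675, apex=0.570, x_land=48.911, impact vy=-3.377
  bounce: vy ← 0.47·3.377 = 1.587
Arc 4: start y=0.000, vy=1.587 → t=0.317, apex=0.126, x_land=52.203, impact vy=-1.587
  bounce: vy ← 0.47·1.587 = 0.746

1 2.604 11.688 27.003
2 1.437 2.582 41.906
3 0.675 0.570 48.911
4 0.317 0.126 52.203
final: 52.203 0.746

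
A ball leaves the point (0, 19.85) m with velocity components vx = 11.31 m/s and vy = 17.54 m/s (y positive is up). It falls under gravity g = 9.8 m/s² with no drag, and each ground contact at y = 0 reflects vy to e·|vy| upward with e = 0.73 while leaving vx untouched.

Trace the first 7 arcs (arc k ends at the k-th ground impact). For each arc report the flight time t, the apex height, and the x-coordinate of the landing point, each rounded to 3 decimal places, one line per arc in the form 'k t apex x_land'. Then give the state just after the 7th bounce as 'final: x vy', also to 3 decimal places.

Arc 1: start y=19.850, vy=17.540 → t=4.483, apex=35.547, x_land=50.705, impact vy=-26.395
  bounce: vy ← 0.73·26.395 = 19.269
Arc 2: start y=0.000, vy=19.269 → t=3.932, apex=18.943, x_land=95.180, impact vy=-19.269
  bounce: vy ← 0.73·19.269 = 14.066
Arc 3: start y=0.000, vy=14.066 → t=2.871, apex=10.095, x_land=127.647, impact vy=-14.066
  bounce: vy ← 0.73·14.066 = 10.268
Arc 4: start y=0.000, vy=10.268 → t=2.096, apex=5.379, x_land=151.347, impact vy=-10.268
  bounce: vy ← 0.73·10.268 = 7.496
Arc 5: start y=0.000, vy=7.496 → t=1.530, apex=2.867, x_land=168.649, impact vy=-7.496
  bounce: vy ← 0.73·7.496 = 5.472
Arc 6: start y=0.000, vy=5.472 → t=1.117, apex=1.528, x_land=181.279, impact vy=-5.472
  bounce: vy ← 0.73·5.472 = 3.995
Arc 7: start y=0.000, vy=3.995 → t=0.815, apex=0.814, x_land=190.499, impact vy=-3.995
  bounce: vy ← 0.73·3.995 = 2.916

1 4.483 35.547 50.705
2 3.932 18.943 95.180
3 2.871 10.095 127.647
4 2.096 5.379 151.347
5 1.530 2.867 168.649
6 1.117 1.528 181.279
7 0.815 0.814 190.499
final: 190.499 2.916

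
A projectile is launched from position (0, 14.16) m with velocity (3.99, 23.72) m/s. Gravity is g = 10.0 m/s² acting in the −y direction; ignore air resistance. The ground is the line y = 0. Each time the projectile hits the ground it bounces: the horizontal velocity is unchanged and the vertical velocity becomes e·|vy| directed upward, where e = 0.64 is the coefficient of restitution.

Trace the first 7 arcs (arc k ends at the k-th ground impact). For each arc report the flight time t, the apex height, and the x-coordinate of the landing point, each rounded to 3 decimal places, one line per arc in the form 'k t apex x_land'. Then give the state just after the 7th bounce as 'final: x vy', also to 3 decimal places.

1 5.280 42.292 21.069
2 3.723 17.323 35.922
3 2.383 7.095 45.428
4 1.525 2.906 51.512
5 0.976 1.190 55.406
6 0.625 0.488 57.898
7 0.400 0.200 59.493
final: 59.493 1.279

Arc 1: start y=14.160, vy=23.720 → t=5.280, apex=42.292, x_land=21.069, impact vy=-29.083
  bounce: vy ← 0.64·29.083 = 18.613
Arc 2: start y=0.000, vy=18.613 → t=3.723, apex=17.323, x_land=35.922, impact vy=-18.613
  bounce: vy ← 0.64·18.613 = 11.913
Arc 3: start y=0.000, vy=11.913 → t=2.383, apex=7.095, x_land=45.428, impact vy=-11.913
  bounce: vy ← 0.64·11.913 = 7.624
Arc 4: start y=0.000, vy=7.624 → t=1.525, apex=2.906, x_land=51.512, impact vy=-7.624
  bounce: vy ← 0.64·7.624 = 4.879
Arc 5: start y=0.000, vy=4.879 → t=0.976, apex=1.190, x_land=55.406, impact vy=-4.879
  bounce: vy ← 0.64·4.879 = 3.123
Arc 6: start y=0.000, vy=3.123 → t=0.625, apex=0.488, x_land=57.898, impact vy=-3.123
  bounce: vy ← 0.64·3.123 = 1.999
Arc 7: start y=0.000, vy=1.999 → t=0.400, apex=0.200, x_land=59.493, impact vy=-1.999
  bounce: vy ← 0.64·1.999 = 1.279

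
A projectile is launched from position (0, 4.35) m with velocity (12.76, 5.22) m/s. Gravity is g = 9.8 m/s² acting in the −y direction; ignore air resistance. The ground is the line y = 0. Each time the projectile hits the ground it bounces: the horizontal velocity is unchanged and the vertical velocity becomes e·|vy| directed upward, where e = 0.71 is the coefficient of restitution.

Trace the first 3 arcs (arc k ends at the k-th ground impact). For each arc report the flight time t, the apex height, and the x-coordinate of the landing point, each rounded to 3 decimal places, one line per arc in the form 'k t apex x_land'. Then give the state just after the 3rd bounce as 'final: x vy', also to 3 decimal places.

Arc 1: start y=4.350, vy=5.220 → t=1.615, apex=5.740, x_land=20.607, impact vy=-10.607
  bounce: vy ← 0.71·10.607 = 7.531
Arc 2: start y=0.000, vy=7.531 → t=1.537, apex=2.894, x_land=40.219, impact vy=-7.531
  bounce: vy ← 0.71·7.531 = 5.347
Arc 3: start y=0.000, vy=5.347 → t=1.091, apex=1.459, x_land=54.143, impact vy=-5.347
  bounce: vy ← 0.71·5.347 = 3.796

1 1.615 5.740 20.607
2 1.537 2.894 40.219
3 1.091 1.459 54.143
final: 54.143 3.796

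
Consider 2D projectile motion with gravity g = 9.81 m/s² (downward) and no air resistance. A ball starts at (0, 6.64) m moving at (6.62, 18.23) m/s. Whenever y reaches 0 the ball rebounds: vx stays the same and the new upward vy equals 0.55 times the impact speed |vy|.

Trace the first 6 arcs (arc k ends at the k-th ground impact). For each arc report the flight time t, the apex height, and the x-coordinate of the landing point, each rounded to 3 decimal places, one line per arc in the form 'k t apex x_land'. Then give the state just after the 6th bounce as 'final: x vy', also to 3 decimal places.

Arc 1: start y=6.640, vy=18.230 → t=4.051, apex=23.578, x_land=26.816, impact vy=-21.508
  bounce: vy ← 0.55·21.508 = 11.830
Arc 2: start y=0.000, vy=11.830 → t=2.412, apex=7.132, x_land=42.782, impact vy=-11.830
  bounce: vy ← 0.55·11.830 = 6.506
Arc 3: start y=0.000, vy=6.506 → t=1.326, apex=2.158, x_land=51.563, impact vy=-6.506
  bounce: vy ← 0.55·6.506 = 3.578
Arc 4: start y=0.000, vy=3.578 → t=0.730, apex=0.653, x_land=56.393, impact vy=-3.578
  bounce: vy ← 0.55·3.578 = 1.968
Arc 5: start y=0.000, vy=1.968 → t=0.401, apex=0.197, x_land=59.049, impact vy=-1.968
  bounce: vy ← 0.55·1.968 = 1.082
Arc 6: start y=0.000, vy=1.082 → t=0.221, apex=0.060, x_land=60.510, impact vy=-1.082
  bounce: vy ← 0.55·1.082 = 0.595

1 4.051 23.578 26.816
2 2.412 7.132 42.782
3 1.326 2.158 51.563
4 0.730 0.653 56.393
5 0.401 0.197 59.049
6 0.221 0.060 60.510
final: 60.510 0.595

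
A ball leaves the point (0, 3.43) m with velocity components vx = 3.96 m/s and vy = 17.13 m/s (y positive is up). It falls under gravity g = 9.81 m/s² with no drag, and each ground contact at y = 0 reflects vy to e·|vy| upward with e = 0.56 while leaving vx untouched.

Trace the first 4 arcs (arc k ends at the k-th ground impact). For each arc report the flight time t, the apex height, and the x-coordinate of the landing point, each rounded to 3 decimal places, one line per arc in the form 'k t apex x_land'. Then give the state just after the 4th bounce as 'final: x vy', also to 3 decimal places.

1 3.682 18.386 14.582
2 2.168 5.766 23.169
3 1.214 1.808 27.977
4 0.680 0.567 30.670
final: 30.670 1.868

Arc 1: start y=3.430, vy=17.130 → t=3.682, apex=18.386, x_land=14.582, impact vy=-18.993
  bounce: vy ← 0.56·18.993 = 10.636
Arc 2: start y=0.000, vy=10.636 → t=2.168, apex=5.766, x_land=23.169, impact vy=-10.636
  bounce: vy ← 0.56·10.636 = 5.956
Arc 3: start y=0.000, vy=5.956 → t=1.214, apex=1.808, x_land=27.977, impact vy=-5.956
  bounce: vy ← 0.56·5.956 = 3.335
Arc 4: start y=0.000, vy=3.335 → t=0.680, apex=0.567, x_land=30.670, impact vy=-3.335
  bounce: vy ← 0.56·3.335 = 1.868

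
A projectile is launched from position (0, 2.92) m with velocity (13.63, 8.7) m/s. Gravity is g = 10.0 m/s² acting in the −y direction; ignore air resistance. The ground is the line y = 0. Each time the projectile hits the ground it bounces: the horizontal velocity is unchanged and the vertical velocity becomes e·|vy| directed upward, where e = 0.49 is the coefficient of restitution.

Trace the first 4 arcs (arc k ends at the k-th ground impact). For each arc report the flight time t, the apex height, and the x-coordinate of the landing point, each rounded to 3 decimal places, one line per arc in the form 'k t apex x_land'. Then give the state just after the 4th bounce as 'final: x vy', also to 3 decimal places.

1 2.028 6.704 27.641
2 1.135 1.610 43.109
3 0.556 0.387 50.688
4 0.272 0.093 54.402
final: 54.402 0.668

Arc 1: start y=2.920, vy=8.700 → t=2.028, apex=6.704, x_land=27.641, impact vy=-11.580
  bounce: vy ← 0.49·11.580 = 5.674
Arc 2: start y=0.000, vy=5.674 → t=1.135, apex=1.610, x_land=43.109, impact vy=-5.674
  bounce: vy ← 0.49·5.674 = 2.780
Arc 3: start y=0.000, vy=2.780 → t=0.556, apex=0.387, x_land=50.688, impact vy=-2.780
  bounce: vy ← 0.49·2.780 = 1.362
Arc 4: start y=0.000, vy=1.362 → t=0.272, apex=0.093, x_land=54.402, impact vy=-1.362
  bounce: vy ← 0.49·1.362 = 0.668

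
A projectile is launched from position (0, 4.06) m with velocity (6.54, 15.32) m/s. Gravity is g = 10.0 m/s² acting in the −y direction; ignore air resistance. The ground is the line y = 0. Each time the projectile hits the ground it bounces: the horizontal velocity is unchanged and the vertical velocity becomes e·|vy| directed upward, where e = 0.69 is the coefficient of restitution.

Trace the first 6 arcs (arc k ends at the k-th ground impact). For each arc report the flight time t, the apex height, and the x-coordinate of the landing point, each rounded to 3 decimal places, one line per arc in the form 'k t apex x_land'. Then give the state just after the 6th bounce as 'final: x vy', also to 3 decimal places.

1 3.309 15.795 21.643
2 2.453 7.520 37.684
3 1.692 3.580 48.753
4 1.168 1.705 56.390
5 0.806 0.812 61.659
6 0.556 0.386 65.295
final: 65.295 1.918

Arc 1: start y=4.060, vy=15.320 → t=3.309, apex=15.795, x_land=21.643, impact vy=-17.774
  bounce: vy ← 0.69·17.774 = 12.264
Arc 2: start y=0.000, vy=12.264 → t=2.453, apex=7.520, x_land=37.684, impact vy=-12.264
  bounce: vy ← 0.69·12.264 = 8.462
Arc 3: start y=0.000, vy=8.462 → t=1.692, apex=3.580, x_land=48.753, impact vy=-8.462
  bounce: vy ← 0.69·8.462 = 5.839
Arc 4: start y=0.000, vy=5.839 → t=1.168, apex=1.705, x_land=56.390, impact vy=-5.839
  bounce: vy ← 0.69·5.839 = 4.029
Arc 5: start y=0.000, vy=4.029 → t=0.806, apex=0.812, x_land=61.659, impact vy=-4.029
  bounce: vy ← 0.69·4.029 = 2.780
Arc 6: start y=0.000, vy=2.780 → t=0.556, apex=0.386, x_land=65.295, impact vy=-2.780
  bounce: vy ← 0.69·2.780 = 1.918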